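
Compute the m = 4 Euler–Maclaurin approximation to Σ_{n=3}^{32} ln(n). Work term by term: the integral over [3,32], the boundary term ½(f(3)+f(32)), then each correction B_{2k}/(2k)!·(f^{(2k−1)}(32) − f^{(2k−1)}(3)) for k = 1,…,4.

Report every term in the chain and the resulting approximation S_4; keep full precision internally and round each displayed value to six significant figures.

Integral: ∫_3^32 ln(x) dx = 78.6077.
Boundary: ½(f(3) + f(32)) = ½(1.09861 + 3.46574) = 2.28217.
So far: 80.8899.
Correction k=1: B_{2}/2! · (f^{(1)}(32) − f^{(1)}(3)) = 1/12 · (0.0312500 − 0.333333) = -0.0251736.
Running total after k=1: 80.8647.
Correction k=2: B_{4}/4! · (f^{(3)}(32) − f^{(3)}(3)) = −1/720 · (6.10352e-05 − 0.0740741) = 0.000102796.
Running total after k=2: 80.8648.
Correction k=3: B_{6}/6! · (f^{(5)}(32) − f^{(5)}(3)) = 1/30240 · (7.15256e-07 − 0.0987654) = -3.26603e-06.
Running total after k=3: 80.8648.
Correction k=4: B_{8}/8! · (f^{(7)}(32) − f^{(7)}(3)) = −1/1209600 · (2.09548e-08 − 0.329218) = 2.72171e-07.

S_4 ≈ 80.8648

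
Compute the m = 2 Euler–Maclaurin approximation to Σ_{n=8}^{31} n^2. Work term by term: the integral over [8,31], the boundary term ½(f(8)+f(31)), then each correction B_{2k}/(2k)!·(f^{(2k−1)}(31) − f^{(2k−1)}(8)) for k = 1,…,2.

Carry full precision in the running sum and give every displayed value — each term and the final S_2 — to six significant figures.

S_2 ≈ 10276.0

∫_8^31 x^2 dx evaluates to 9759.67.
Endpoint term: (f(8) + f(31))/2 = (64.0000 + 961.000)/2 = 512.500.
Integral + boundary = 10272.2.
Order-1 term: 1/12 · (62.0000 − 16.0000) = 3.83333.
Running total after k=1: 10276.0.
Order-2 term: −1/720 · (0.00000 − 0.00000) = 0.00000.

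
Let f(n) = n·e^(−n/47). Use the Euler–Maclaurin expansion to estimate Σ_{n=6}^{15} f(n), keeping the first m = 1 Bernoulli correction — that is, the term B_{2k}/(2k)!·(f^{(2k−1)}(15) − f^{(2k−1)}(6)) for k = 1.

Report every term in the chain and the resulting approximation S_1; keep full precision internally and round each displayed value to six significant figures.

S_1 ≈ 82.7296

∫_6^15 x·e^(−x/47) dx evaluates to 74.6611.
Boundary: ½(f(6) + f(15)) = ½(5.28092 + 10.9015) = 8.09121.
Integral + boundary = 82.7523.
k=1: B_{2}/(2)! × [f^{(1)}(15) − f^{(1)}(6)] = 1/12 × (0.494820 − 0.767793) = -0.0227477.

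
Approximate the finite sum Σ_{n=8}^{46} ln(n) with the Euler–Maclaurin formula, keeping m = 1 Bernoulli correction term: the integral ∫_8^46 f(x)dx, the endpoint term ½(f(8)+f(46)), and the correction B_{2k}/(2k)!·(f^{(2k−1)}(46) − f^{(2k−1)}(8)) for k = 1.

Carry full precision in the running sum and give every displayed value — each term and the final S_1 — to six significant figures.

The integral term ∫_8^46 ln(x) dx = 121.482.
Endpoint term: (f(8) + f(46))/2 = (2.07944 + 3.82864)/2 = 2.95404.
Running total after boundary: 124.436.
Order-1 term: 1/12 · (0.0217391 − 0.125000) = -0.00860507.

S_1 ≈ 124.427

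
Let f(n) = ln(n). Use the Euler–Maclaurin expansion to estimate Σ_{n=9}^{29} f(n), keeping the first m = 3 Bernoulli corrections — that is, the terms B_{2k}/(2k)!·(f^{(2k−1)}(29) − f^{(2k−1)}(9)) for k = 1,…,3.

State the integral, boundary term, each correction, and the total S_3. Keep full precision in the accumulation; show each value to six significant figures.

S_3 ≈ 60.6524

The integral term ∫_9^29 ln(x) dx = 57.8766.
½[f(9) + f(29)] = ½[2.19722 + 3.36730] = 2.78226.
So far: 60.6588.
k=1: B_{2}/(2)! × [f^{(1)}(29) − f^{(1)}(9)] = 1/12 × (0.0344828 − 0.111111) = -0.00638570.
Running total after k=1: 60.6524.
k=2: B_{4}/(4)! × [f^{(3)}(29) − f^{(3)}(9)] = −1/720 × (8.20042e-05 − 0.00274348) = 3.69650e-06.
Running total after k=2: 60.6524.
k=3: B_{6}/(6)! × [f^{(5)}(29) − f^{(5)}(9)] = 1/30240 × (1.17010e-06 − 0.000406442) = -1.34019e-08.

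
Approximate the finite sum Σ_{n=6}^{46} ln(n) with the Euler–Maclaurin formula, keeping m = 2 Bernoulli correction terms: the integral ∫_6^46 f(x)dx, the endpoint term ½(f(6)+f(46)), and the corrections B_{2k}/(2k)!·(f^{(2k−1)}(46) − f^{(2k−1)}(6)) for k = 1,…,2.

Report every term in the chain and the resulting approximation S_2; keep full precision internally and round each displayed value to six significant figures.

∫_6^46 ln(x) dx evaluates to 125.367.
Boundary: ½(f(6) + f(46)) = ½(1.79176 + 3.82864) = 2.81020.
So far: 128.177.
k=1: B_{2}/(2)! × [f^{(1)}(46) − f^{(1)}(6)] = 1/12 × (0.0217391 − 0.166667) = -0.0120773.
Partial sum through k=1: 128.165.
k=2: B_{4}/(4)! × [f^{(3)}(46) − f^{(3)}(6)] = −1/720 × (2.05474e-05 − 0.00925926) = 1.28315e-05.

S_2 ≈ 128.165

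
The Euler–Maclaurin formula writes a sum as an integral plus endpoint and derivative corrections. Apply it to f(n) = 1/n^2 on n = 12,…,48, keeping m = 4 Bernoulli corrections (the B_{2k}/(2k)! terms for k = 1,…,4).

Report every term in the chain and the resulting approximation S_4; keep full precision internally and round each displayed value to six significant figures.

S_4 ≈ 0.0662840

∫_12^48 1/x^2 dx evaluates to 0.0625000.
Endpoint term: (f(12) + f(48))/2 = (0.00694444 + 0.000434028)/2 = 0.00368924.
Integral + boundary = 0.0661892.
Order-1 term: 1/12 · (-1.80845e-05 − (-0.00115741)) = 9.49436e-05.
Partial sum through k=1: 0.0662842.
Order-2 term: −1/720 · (-9.41901e-08 − (-9.64506e-05)) = -1.33828e-07.
Partial sum through k=2: 0.0662840.
Order-3 term: 1/30240 · (-1.22643e-09 − (-2.00939e-05)) = 6.64440e-10.
Partial sum through k=3: 0.0662840.
Order-4 term: −1/1209600 · (-2.98091e-11 − (-7.81429e-06)) = -6.46020e-12.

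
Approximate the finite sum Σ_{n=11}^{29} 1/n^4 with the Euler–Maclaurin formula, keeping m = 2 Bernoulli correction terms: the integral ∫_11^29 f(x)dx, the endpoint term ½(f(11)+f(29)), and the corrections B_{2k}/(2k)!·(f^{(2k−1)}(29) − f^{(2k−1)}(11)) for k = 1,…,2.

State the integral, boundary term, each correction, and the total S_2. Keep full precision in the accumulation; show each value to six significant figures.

S_2 ≈ 0.000273673

The integral term ∫_11^29 1/x^4 dx = 0.000236771.
Boundary: ½(f(11) + f(29)) = ½(6.83013e-05 + 1.41387e-06) = 3.48576e-05.
Integral + boundary = 0.000271629.
k=1: B_{2}/(2)! × [f^{(1)}(29) − f^{(1)}(11)] = 1/12 × (-1.95016e-07 − (-2.48369e-05)) = 2.05349e-06.
Running total after k=1: 0.000273682.
k=2: B_{4}/(4)! × [f^{(3)}(29) − f^{(3)}(11)] = −1/720 × (-6.95657e-09 − (-6.15790e-06)) = -8.54297e-09.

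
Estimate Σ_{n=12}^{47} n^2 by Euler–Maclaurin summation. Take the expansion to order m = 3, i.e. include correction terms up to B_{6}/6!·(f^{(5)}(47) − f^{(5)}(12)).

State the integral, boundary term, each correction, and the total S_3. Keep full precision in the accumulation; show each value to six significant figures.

S_3 ≈ 35214.0

∫_12^47 x^2 dx evaluates to 34031.7.
Endpoint term: (f(12) + f(47))/2 = (144.000 + 2209.00)/2 = 1176.50.
Integral + boundary = 35208.2.
Correction k=1: B_{2}/2! · (f^{(1)}(47) − f^{(1)}(12)) = 1/12 · (94.0000 − 24.0000) = 5.83333.
Running total after k=1: 35214.0.
Correction k=2: B_{4}/4! · (f^{(3)}(47) − f^{(3)}(12)) = −1/720 · (0.00000 − 0.00000) = 0.00000.
Running total after k=2: 35214.0.
Correction k=3: B_{6}/6! · (f^{(5)}(47) − f^{(5)}(12)) = 1/30240 · (0.00000 − 0.00000) = 0.00000.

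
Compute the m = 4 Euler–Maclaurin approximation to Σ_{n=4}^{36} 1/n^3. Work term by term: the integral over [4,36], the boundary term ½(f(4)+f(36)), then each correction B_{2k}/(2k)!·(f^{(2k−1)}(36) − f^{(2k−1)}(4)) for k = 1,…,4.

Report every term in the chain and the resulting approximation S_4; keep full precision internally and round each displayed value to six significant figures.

Integral: ∫_4^36 1/x^3 dx = 0.0308642.
Boundary: ½(f(4) + f(36)) = ½(0.0156250 + 2.14335e-05) = 0.00782322.
So far: 0.0386874.
k=1: B_{2}/(2)! × [f^{(1)}(36) − f^{(1)}(4)] = 1/12 × (-1.78612e-06 − (-0.0117188)) = 0.000976414.
Running total after k=1: 0.0396638.
k=2: B_{4}/(4)! × [f^{(3)}(36) − f^{(3)}(4)] = −1/720 × (-2.75636e-08 − (-0.0146484)) = -2.03450e-05.
Running total after k=2: 0.0396435.
k=3: B_{6}/(6)! × [f^{(5)}(36) − f^{(5)}(4)] = 1/30240 × (-8.93265e-10 − (-0.0384521)) = 1.27157e-06.
Running total after k=3: 0.0396448.
k=4: B_{8}/(8)! × [f^{(7)}(36) − f^{(7)}(4)] = −1/1209600 × (-4.96259e-11 − (-0.173035)) = -1.43051e-07.

S_4 ≈ 0.0396446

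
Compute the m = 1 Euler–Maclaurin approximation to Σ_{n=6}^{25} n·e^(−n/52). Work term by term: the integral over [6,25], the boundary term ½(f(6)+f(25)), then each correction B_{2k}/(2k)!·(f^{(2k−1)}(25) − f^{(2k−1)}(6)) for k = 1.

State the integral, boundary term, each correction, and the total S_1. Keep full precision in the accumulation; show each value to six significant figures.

∫_6^25 x·e^(−x/52) dx evaluates to 211.623.
Endpoint term: (f(6) + f(25))/2 = (5.34614 + 15.4577)/2 = 10.4019.
Running total after boundary: 222.025.
Correction k=1: B_{2}/2! · (f^{(1)}(25) − f^{(1)}(6)) = 1/12 · (0.321044 − 0.788213) = -0.0389307.

S_1 ≈ 221.986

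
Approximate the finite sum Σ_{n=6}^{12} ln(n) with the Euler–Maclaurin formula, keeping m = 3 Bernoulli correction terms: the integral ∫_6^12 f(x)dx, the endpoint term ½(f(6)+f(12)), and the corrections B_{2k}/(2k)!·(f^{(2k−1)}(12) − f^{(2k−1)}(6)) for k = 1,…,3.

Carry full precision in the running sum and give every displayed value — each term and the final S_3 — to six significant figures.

The integral term ∫_6^12 ln(x) dx = 13.0683.
Endpoint term: (f(6) + f(12))/2 = (1.79176 + 2.48491)/2 = 2.13833.
Integral + boundary = 15.2067.
k=1: B_{2}/(2)! × [f^{(1)}(12) − f^{(1)}(6)] = 1/12 × (0.0833333 − 0.166667) = -0.00694444.
Partial sum through k=1: 15.1997.
k=2: B_{4}/(4)! × [f^{(3)}(12) − f^{(3)}(6)] = −1/720 × (0.00115741 − 0.00925926) = 1.12526e-05.
Partial sum through k=2: 15.1997.
k=3: B_{6}/(6)! × [f^{(5)}(12) − f^{(5)}(6)] = 1/30240 × (9.64506e-05 − 0.00308642) = -9.88746e-08.

S_3 ≈ 15.1997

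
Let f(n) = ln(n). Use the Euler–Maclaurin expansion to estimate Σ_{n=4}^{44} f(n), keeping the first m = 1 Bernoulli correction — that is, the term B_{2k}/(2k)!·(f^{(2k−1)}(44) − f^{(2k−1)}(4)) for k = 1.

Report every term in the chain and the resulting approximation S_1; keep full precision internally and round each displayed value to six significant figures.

The integral term ∫_4^44 ln(x) dx = 120.959.
½[f(4) + f(44)] = ½[1.38629 + 3.78419] = 2.58524.
So far: 123.544.
Order-1 term: 1/12 · (0.0227273 − 0.250000) = -0.0189394.

S_1 ≈ 123.525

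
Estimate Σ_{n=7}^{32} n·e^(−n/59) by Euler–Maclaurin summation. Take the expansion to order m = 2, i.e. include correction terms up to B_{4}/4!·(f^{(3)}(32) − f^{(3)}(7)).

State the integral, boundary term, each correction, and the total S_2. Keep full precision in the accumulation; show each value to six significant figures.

S_2 ≈ 349.362

Integral: ∫_7^32 x·e^(−x/59) dx = 336.994.
Endpoint term: (f(7) + f(32))/2 = (6.21687 + 18.6037)/2 = 12.4103.
So far: 349.405.
Order-1 term: 1/12 · (0.266049 − 0.782753) = -0.0430587.
Partial sum through k=1: 349.362.
Order-2 term: −1/720 · (0.000410452 − 0.000735134) = 4.50947e-07.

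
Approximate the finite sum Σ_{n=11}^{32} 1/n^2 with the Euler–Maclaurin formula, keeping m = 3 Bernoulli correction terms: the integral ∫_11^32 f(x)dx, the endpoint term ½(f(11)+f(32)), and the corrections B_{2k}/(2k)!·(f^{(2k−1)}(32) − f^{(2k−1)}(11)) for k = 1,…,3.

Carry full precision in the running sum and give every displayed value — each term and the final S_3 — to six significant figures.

The integral term ∫_11^32 1/x^2 dx = 0.0596591.
Boundary: ½(f(11) + f(32)) = ½(0.00826446 + 0.000976562) = 0.00462051.
So far: 0.0642796.
Order-1 term: 1/12 · (-6.10352e-05 − (-0.00150263)) = 0.000120133.
Partial sum through k=1: 0.0643997.
Order-2 term: −1/720 · (-7.15256e-07 − (-0.000149021)) = -2.05980e-07.
Partial sum through k=2: 0.0643995.
Order-3 term: 1/30240 · (-2.09548e-08 − (-3.69474e-05)) = 1.22111e-09.

S_3 ≈ 0.0643995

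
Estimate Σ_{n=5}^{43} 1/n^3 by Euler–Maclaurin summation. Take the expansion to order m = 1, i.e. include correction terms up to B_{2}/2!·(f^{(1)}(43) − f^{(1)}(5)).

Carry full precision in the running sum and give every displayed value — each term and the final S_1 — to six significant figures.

Integral: ∫_5^43 1/x^3 dx = 0.0197296.
½[f(5) + f(43)] = ½[0.00800000 + 1.25775e-05] = 0.00400629.
Integral + boundary = 0.0237359.
k=1: B_{2}/(2)! × [f^{(1)}(43) − f^{(1)}(5)] = 1/12 × (-8.77501e-07 − (-0.00480000)) = 0.000399927.

S_1 ≈ 0.0241358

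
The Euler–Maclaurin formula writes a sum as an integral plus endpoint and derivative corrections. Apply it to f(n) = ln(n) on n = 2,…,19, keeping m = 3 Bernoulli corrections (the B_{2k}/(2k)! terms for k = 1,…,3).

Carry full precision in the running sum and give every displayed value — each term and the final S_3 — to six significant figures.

The integral term ∫_2^19 ln(x) dx = 37.5580.
Boundary: ½(f(2) + f(19)) = ½(0.693147 + 2.94444) = 1.81879.
Integral + boundary = 39.3768.
k=1: B_{2}/(2)! × [f^{(1)}(19) − f^{(1)}(2)] = 1/12 × (0.0526316 − 0.500000) = -0.0372807.
After k=1: 39.3396.
k=2: B_{4}/(4)! × [f^{(3)}(19) − f^{(3)}(2)] = −1/720 × (0.000291588 − 0.250000) = 0.000346817.
After k=2: 39.3399.
k=3: B_{6}/(6)! × [f^{(5)}(19) − f^{(5)}(2)] = 1/30240 × (9.69267e-06 − 0.750000) = -2.48013e-05.

S_3 ≈ 39.3399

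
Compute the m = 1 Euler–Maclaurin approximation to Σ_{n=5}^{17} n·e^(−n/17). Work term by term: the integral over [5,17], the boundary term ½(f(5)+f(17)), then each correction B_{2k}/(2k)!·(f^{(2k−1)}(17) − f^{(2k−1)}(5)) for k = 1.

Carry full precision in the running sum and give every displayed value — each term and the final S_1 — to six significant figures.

S_1 ≈ 71.0124

∫_5^17 x·e^(−x/17) dx evaluates to 66.0663.
½[f(5) + f(17)] = ½[3.72594 + 6.25395] = 4.98995.
So far: 71.0562.
k=1: B_{2}/(2)! × [f^{(1)}(17) − f^{(1)}(5)] = 1/12 × (0.00000 − 0.526016) = -0.0438346.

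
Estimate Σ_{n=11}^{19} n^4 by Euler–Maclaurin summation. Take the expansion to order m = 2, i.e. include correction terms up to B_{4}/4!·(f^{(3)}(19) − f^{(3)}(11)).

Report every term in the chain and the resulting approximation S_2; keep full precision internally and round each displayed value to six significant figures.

S_2 ≈ 537333

∫_11^19 x^4 dx evaluates to 463010.
Boundary: ½(f(11) + f(19)) = ½(14641.0 + 130321) = 72481.0.
Integral + boundary = 535491.
Order-1 term: 1/12 · (27436.0 − 5324.00) = 1842.67.
Partial sum through k=1: 537333.
Order-2 term: −1/720 · (456.000 − 264.000) = -0.266667.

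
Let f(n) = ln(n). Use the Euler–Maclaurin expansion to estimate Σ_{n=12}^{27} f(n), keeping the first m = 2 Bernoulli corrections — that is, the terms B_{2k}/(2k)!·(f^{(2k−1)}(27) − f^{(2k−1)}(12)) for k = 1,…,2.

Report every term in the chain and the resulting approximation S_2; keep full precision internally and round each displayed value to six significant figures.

S_2 ≈ 47.0552

Integral: ∫_12^27 ln(x) dx = 44.1687.
Boundary: ½(f(12) + f(27)) = ½(2.48491 + 3.29584) = 2.89037.
So far: 47.0591.
Order-1 term: 1/12 · (0.0370370 − 0.0833333) = -0.00385802.
Running total after k=1: 47.0552.
Order-2 term: −1/720 · (0.000101611 − 0.00115741) = 1.46638e-06.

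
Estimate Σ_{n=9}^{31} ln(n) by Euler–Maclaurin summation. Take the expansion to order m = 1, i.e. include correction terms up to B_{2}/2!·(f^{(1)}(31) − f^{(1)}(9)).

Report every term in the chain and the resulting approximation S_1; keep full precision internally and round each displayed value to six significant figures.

S_1 ≈ 67.4876

Integral: ∫_9^31 ln(x) dx = 64.6786.
Boundary: ½(f(9) + f(31)) = ½(2.19722 + 3.43399) = 2.81561.
Running total after boundary: 67.4942.
Order-1 term: 1/12 · (0.0322581 − 0.111111) = -0.00657109.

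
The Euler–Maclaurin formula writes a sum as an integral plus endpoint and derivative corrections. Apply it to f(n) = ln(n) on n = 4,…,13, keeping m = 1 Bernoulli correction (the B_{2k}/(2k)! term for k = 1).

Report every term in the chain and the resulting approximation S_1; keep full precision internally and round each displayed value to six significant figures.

The integral term ∫_4^13 ln(x) dx = 18.7992.
½[f(4) + f(13)] = ½[1.38629 + 2.56495] = 1.97562.
Integral + boundary = 20.7748.
Order-1 term: 1/12 · (0.0769231 − 0.250000) = -0.0144231.

S_1 ≈ 20.7604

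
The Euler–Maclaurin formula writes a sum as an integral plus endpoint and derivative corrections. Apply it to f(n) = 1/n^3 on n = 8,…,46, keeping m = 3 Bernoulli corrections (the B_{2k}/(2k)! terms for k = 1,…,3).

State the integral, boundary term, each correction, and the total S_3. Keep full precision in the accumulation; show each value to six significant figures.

∫_8^46 1/x^3 dx evaluates to 0.00757621.
Boundary: ½(f(8) + f(46)) = ½(0.00195312 + 1.02737e-05) = 0.000981699.
Running total after boundary: 0.00855790.
Order-1 term: 1/12 · (-6.70023e-07 − (-0.000732422)) = 6.09793e-05.
After k=1: 0.00861888.
Order-2 term: −1/720 · (-6.33292e-09 − (-0.000228882)) = -3.17883e-07.
After k=2: 0.00861857.
Order-3 term: 1/30240 · (-1.25701e-10 − (-0.000150204)) = 4.96705e-09.

S_3 ≈ 0.00861857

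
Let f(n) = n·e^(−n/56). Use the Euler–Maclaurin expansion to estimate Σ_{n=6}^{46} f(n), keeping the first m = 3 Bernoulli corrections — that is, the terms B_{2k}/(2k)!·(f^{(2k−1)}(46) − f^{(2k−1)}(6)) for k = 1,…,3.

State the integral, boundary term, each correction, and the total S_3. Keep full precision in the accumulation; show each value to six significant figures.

S_3 ≈ 619.832

∫_6^46 x·e^(−x/56) dx evaluates to 607.081.
½[f(6) + f(46)] = ½[5.39038 + 20.2309] = 12.8107.
So far: 619.892.
Order-1 term: 1/12 · (0.0785362 − 0.802140) = -0.0603004.
Partial sum through k=1: 619.832.
Order-2 term: −1/720 · (0.000305530 − 0.000828742) = 7.26683e-07.
Partial sum through k=2: 619.832.
Order-3 term: 1/30240 · (1.86868e-07 − 4.46971e-07) = -8.60129e-12.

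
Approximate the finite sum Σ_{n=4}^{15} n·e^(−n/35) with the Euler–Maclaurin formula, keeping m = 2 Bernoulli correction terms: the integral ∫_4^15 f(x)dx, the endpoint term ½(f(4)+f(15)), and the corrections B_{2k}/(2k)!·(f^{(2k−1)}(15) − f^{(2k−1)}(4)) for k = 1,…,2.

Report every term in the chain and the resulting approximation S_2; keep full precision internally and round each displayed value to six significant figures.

Integral: ∫_4^15 x·e^(−x/35) dx = 77.5658.
Boundary: ½(f(4) + f(15)) = ½(3.56801 + 9.77159) = 6.66980.
Running total after boundary: 84.2356.
Correction k=1: B_{2}/2! · (f^{(1)}(15) − f^{(1)}(4)) = 1/12 · (0.372251 − 0.790060) = -0.0348174.
Running total after k=1: 84.2008.
Correction k=2: B_{4}/4! · (f^{(3)}(15) − f^{(3)}(4)) = −1/720 · (0.00136745 − 0.00210128) = 1.01920e-06.

S_2 ≈ 84.2008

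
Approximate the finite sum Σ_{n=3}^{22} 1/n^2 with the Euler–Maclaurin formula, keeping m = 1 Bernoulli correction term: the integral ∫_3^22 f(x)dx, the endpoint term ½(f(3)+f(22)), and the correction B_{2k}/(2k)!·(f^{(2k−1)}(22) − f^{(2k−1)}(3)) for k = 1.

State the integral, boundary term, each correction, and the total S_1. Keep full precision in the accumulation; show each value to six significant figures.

The integral term ∫_3^22 1/x^2 dx = 0.287879.
Boundary: ½(f(3) + f(22)) = ½(0.111111 + 0.00206612) = 0.0565886.
So far: 0.344467.
Correction k=1: B_{2}/2! · (f^{(1)}(22) − f^{(1)}(3)) = 1/12 · (-0.000187829 − (-0.0740741)) = 0.00615719.

S_1 ≈ 0.350625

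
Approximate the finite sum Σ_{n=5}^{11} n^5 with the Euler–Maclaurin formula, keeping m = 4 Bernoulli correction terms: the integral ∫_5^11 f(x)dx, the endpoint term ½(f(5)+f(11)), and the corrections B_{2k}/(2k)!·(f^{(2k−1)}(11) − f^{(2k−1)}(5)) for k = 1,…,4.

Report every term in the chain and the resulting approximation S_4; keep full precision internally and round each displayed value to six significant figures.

S_4 ≈ 380576

Integral: ∫_5^11 x^5 dx = 292656.
Boundary: ½(f(5) + f(11)) = ½(3125.00 + 161051) = 82088.0.
Integral + boundary = 374744.
Correction k=1: B_{2}/2! · (f^{(1)}(11) − f^{(1)}(5)) = 1/12 · (73205.0 − 3125.00) = 5840.00.
After k=1: 380584.
Correction k=2: B_{4}/4! · (f^{(3)}(11) − f^{(3)}(5)) = −1/720 · (7260.00 − 1500.00) = -8.00000.
After k=2: 380576.
Correction k=3: B_{6}/6! · (f^{(5)}(11) − f^{(5)}(5)) = 1/30240 · (120.000 − 120.000) = 0.00000.
After k=3: 380576.
Correction k=4: B_{8}/8! · (f^{(7)}(11) − f^{(7)}(5)) = −1/1209600 · (0.00000 − 0.00000) = 0.00000.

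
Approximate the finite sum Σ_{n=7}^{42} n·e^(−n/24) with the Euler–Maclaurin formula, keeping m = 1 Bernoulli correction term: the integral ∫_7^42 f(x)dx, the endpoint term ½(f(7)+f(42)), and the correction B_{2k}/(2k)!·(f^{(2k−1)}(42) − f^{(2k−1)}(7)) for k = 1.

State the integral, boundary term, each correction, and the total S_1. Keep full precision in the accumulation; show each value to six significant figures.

∫_7^42 x·e^(−x/24) dx evaluates to 280.523.
½[f(7) + f(42)] = ½[5.22912 + 7.29851] = 6.26381.
Integral + boundary = 286.787.
Order-1 term: 1/12 · (-0.130330 − 0.529137) = -0.0549557.

S_1 ≈ 286.732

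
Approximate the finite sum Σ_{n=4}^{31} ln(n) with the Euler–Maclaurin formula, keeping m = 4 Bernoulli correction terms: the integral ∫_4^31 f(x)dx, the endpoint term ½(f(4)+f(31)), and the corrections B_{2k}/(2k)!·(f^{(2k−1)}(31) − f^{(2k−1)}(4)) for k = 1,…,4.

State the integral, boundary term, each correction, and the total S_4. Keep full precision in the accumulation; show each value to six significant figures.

S_4 ≈ 76.3005

Integral: ∫_4^31 ln(x) dx = 73.9084.
½[f(4) + f(31)] = ½[1.38629 + 3.43399] = 2.41014.
Integral + boundary = 76.3186.
Order-1 term: 1/12 · (0.0322581 − 0.250000) = -0.0181452.
Running total after k=1: 76.3004.
Order-2 term: −1/720 · (6.71344e-05 − 0.0312500) = 4.33095e-05.
Running total after k=2: 76.3005.
Order-3 term: 1/30240 · (8.38306e-07 − 0.0234375) = -7.75022e-07.
Running total after k=3: 76.3005.
Order-4 term: −1/1209600 · (2.61698e-08 − 0.0439453) = 3.63304e-08.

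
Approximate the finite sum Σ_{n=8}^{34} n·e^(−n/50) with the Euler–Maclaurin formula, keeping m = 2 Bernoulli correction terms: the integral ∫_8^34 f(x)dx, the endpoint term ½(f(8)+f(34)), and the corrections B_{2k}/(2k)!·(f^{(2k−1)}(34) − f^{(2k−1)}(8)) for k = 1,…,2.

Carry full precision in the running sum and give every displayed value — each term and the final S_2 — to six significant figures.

S_2 ≈ 355.401

Integral: ∫_8^34 x·e^(−x/50) dx = 343.426.
½[f(8) + f(34)] = ½[6.81715 + 17.2250] = 12.0211.
Running total after boundary: 355.447.
Correction k=1: B_{2}/2! · (f^{(1)}(34) − f^{(1)}(8)) = 1/12 · (0.162117 − 0.715801) = -0.0461403.
Running total after k=1: 355.401.
Correction k=2: B_{4}/4! · (f^{(3)}(34) − f^{(3)}(8)) = −1/720 · (0.000470141 − 0.000968035) = 6.91521e-07.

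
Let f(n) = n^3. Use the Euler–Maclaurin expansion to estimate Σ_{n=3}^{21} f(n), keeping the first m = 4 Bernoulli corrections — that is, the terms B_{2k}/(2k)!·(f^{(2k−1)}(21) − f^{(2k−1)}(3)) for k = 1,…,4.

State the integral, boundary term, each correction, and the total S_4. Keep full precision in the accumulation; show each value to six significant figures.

The integral term ∫_3^21 x^3 dx = 48600.0.
Boundary: ½(f(3) + f(21)) = ½(27.0000 + 9261.00) = 4644.00.
Integral + boundary = 53244.0.
Correction k=1: B_{2}/2! · (f^{(1)}(21) − f^{(1)}(3)) = 1/12 · (1323.00 − 27.0000) = 108.000.
After k=1: 53352.0.
Correction k=2: B_{4}/4! · (f^{(3)}(21) − f^{(3)}(3)) = −1/720 · (6.00000 − 6.00000) = 0.00000.
After k=2: 53352.0.
Correction k=3: B_{6}/6! · (f^{(5)}(21) − f^{(5)}(3)) = 1/30240 · (0.00000 − 0.00000) = 0.00000.
After k=3: 53352.0.
Correction k=4: B_{8}/8! · (f^{(7)}(21) − f^{(7)}(3)) = −1/1209600 · (0.00000 − 0.00000) = 0.00000.

S_4 ≈ 53352.0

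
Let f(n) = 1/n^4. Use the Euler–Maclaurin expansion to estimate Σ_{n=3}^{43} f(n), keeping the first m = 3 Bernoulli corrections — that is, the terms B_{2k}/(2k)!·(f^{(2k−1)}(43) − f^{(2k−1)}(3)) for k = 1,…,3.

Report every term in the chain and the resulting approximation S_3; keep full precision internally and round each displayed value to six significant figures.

The integral term ∫_3^43 1/x^4 dx = 0.0123415.
Endpoint term: (f(3) + f(43))/2 = (0.0123457 + 2.92500e-07)/2 = 0.00617299.
Integral + boundary = 0.0185145.
Order-1 term: 1/12 · (-2.72093e-08 − (-0.0164609)) = 0.00137174.
After k=1: 0.0198862.
Order-2 term: −1/720 · (-4.41471e-10 − (-0.0548697)) = -7.62079e-05.
After k=2: 0.0198100.
Order-3 term: 1/30240 · (-1.33707e-11 − (-0.341411)) = 1.12901e-05.

S_3 ≈ 0.0198213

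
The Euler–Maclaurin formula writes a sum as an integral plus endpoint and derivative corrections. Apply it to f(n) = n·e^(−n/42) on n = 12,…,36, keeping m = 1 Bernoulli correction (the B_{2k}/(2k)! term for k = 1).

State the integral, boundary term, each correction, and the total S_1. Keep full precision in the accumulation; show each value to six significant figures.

S_1 ≈ 326.213

∫_12^36 x·e^(−x/42) dx evaluates to 314.105.
½[f(12) + f(36)] = ½[9.01773 + 15.2774] = 12.1476.
Integral + boundary = 326.253.
Correction k=1: B_{2}/2! · (f^{(1)}(36) − f^{(1)}(12)) = 1/12 · (0.0606247 − 0.536769) = -0.0396787.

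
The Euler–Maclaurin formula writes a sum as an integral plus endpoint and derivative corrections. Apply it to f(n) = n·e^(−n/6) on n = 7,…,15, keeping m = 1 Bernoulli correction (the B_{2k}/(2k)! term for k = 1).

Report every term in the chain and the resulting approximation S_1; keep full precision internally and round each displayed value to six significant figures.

∫_7^15 x·e^(−x/6) dx evaluates to 13.9467.
½[f(7) + f(15)] = ½[2.17982 + 1.23127] = 1.70555.
Running total after boundary: 15.6523.
Order-1 term: 1/12 · (-0.123127 − (-0.0519005)) = -0.00593558.

S_1 ≈ 15.6464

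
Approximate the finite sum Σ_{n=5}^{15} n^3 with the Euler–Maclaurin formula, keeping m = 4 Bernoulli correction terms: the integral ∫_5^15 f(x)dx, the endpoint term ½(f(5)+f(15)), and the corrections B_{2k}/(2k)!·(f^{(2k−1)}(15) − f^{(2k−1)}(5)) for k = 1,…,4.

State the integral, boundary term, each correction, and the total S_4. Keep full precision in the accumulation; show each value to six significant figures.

S_4 ≈ 14300.0

∫_5^15 x^3 dx evaluates to 12500.0.
½[f(5) + f(15)] = ½[125.000 + 3375.00] = 1750.00.
So far: 14250.0.
Order-1 term: 1/12 · (675.000 − 75.0000) = 50.0000.
Running total after k=1: 14300.0.
Order-2 term: −1/720 · (6.00000 − 6.00000) = 0.00000.
Running total after k=2: 14300.0.
Order-3 term: 1/30240 · (0.00000 − 0.00000) = 0.00000.
Running total after k=3: 14300.0.
Order-4 term: −1/1209600 · (0.00000 − 0.00000) = 0.00000.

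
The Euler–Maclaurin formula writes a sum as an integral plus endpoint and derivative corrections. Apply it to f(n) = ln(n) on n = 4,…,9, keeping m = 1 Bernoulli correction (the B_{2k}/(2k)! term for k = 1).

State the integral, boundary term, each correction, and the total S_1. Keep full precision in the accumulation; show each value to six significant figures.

∫_4^9 ln(x) dx evaluates to 9.22984.
Endpoint term: (f(4) + f(9))/2 = (1.38629 + 2.19722)/2 = 1.79176.
Integral + boundary = 11.0216.
Order-1 term: 1/12 · (0.111111 − 0.250000) = -0.0115741.

S_1 ≈ 11.0100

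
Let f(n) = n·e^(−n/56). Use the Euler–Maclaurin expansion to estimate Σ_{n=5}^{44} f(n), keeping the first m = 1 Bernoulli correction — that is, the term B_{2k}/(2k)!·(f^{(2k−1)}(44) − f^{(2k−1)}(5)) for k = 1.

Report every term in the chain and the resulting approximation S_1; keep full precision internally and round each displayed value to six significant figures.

∫_5^44 x·e^(−x/56) dx evaluates to 571.773.
Boundary: ½(f(5) + f(44)) = ½(4.57292 + 20.0549) = 12.3139.
Integral + boundary = 584.087.
Correction k=1: B_{2}/2! · (f^{(1)}(44) − f^{(1)}(5)) = 1/12 · (0.0976701 − 0.832925) = -0.0612712.

S_1 ≈ 584.026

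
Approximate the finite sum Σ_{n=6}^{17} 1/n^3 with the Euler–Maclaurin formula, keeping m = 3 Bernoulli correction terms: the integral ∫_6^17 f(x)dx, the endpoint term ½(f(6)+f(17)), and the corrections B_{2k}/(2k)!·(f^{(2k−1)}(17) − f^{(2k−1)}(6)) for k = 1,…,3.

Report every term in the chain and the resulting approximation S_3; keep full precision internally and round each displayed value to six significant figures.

S_3 ≈ 0.0147635

Integral: ∫_6^17 1/x^3 dx = 0.0121588.
Endpoint term: (f(6) + f(17))/2 = (0.00462963 + 0.000203542)/2 = 0.00241659.
So far: 0.0145754.
Correction k=1: B_{2}/2! · (f^{(1)}(17) − f^{(1)}(6)) = 1/12 · (-3.59191e-05 − (-0.00231481)) = 0.000189908.
After k=1: 0.0147653.
Correction k=2: B_{4}/4! · (f^{(3)}(17) − f^{(3)}(6)) = −1/720 · (-2.48575e-06 − (-0.00128601)) = -1.78267e-06.
After k=2: 0.0147635.
Correction k=3: B_{6}/6! · (f^{(5)}(17) − f^{(5)}(6)) = 1/30240 · (-3.61251e-07 − (-0.00150034)) = 4.96026e-08.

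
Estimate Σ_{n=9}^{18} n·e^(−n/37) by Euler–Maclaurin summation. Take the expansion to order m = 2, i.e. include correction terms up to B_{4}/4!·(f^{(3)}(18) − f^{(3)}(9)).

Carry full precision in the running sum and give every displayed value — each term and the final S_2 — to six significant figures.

∫_9^18 x·e^(−x/37) dx evaluates to 83.4228.
Boundary: ½(f(9) + f(18)) = ½(7.05673 + 11.0661) = 9.06141.
Running total after boundary: 92.4842.
k=1: B_{2}/(2)! × [f^{(1)}(18) − f^{(1)}(9)] = 1/12 × (0.315699 − 0.593358) = -0.0231383.
Partial sum through k=1: 92.4610.
k=2: B_{4}/(4)! × [f^{(3)}(18) − f^{(3)}(9)] = −1/720 × (0.00112875 − 0.00157890) = 6.25208e-07.

S_2 ≈ 92.4610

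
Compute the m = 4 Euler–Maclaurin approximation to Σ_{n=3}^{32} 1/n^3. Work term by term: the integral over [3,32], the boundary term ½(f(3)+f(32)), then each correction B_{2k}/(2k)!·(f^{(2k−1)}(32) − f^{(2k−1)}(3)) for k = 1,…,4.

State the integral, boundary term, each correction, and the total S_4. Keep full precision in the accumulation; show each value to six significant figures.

The integral term ∫_3^32 1/x^3 dx = 0.0550673.
Endpoint term: (f(3) + f(32))/2 = (0.0370370 + 3.05176e-05)/2 = 0.0185338.
Integral + boundary = 0.0736011.
Order-1 term: 1/12 · (-2.86102e-06 − (-0.0370370)) = 0.00308618.
After k=1: 0.0766872.
Order-2 term: −1/720 · (-5.58794e-08 − (-0.0823045)) = -0.000114312.
After k=2: 0.0765729.
Order-3 term: 1/30240 · (-2.29193e-09 − (-0.384088)) = 1.27013e-05.
After k=3: 0.0765856.
Order-4 term: −1/1209600 · (-1.61151e-10 − (-3.07270)) = -2.54026e-06.

S_4 ≈ 0.0765831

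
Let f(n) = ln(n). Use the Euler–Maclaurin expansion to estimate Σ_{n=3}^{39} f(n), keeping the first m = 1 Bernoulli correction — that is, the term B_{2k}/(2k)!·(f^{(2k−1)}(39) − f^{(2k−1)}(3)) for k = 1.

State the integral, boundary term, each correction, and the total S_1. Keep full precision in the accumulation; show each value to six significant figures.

S_1 ≈ 105.939

Integral: ∫_3^39 ln(x) dx = 103.583.
Boundary: ½(f(3) + f(39)) = ½(1.09861 + 3.66356) = 2.38109.
So far: 105.964.
k=1: B_{2}/(2)! × [f^{(1)}(39) − f^{(1)}(3)] = 1/12 × (0.0256410 − 0.333333) = -0.0256410.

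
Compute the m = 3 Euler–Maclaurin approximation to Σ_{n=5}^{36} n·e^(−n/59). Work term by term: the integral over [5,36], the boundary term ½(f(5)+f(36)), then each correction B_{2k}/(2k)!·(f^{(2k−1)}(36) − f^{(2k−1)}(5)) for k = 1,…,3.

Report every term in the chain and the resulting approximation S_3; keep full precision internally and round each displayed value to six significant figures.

The integral term ∫_5^36 x·e^(−x/59) dx = 424.219.
½[f(5) + f(36)] = ½[4.59373 + 19.5573] = 12.0755.
Running total after boundary: 436.294.
Order-1 term: 1/12 · (0.211779 − 0.840886) = -0.0524256.
Running total after k=1: 436.242.
Order-2 term: −1/720 · (0.000372967 − 0.000769428) = 5.50640e-07.
Running total after k=2: 436.242.
Order-3 term: 1/30240 · (1.96810e-07 − 3.72678e-07) = -5.81574e-12.

S_3 ≈ 436.242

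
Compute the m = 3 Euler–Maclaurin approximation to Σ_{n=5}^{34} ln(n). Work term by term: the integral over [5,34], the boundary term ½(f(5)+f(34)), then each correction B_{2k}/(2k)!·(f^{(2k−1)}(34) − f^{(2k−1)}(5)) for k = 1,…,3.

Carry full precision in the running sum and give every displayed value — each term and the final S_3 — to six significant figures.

∫_5^34 ln(x) dx evaluates to 82.8491.
½[f(5) + f(34)] = ½[1.60944 + 3.52636] = 2.56790.
So far: 85.4170.
Correction k=1: B_{2}/2! · (f^{(1)}(34) − f^{(1)}(5)) = 1/12 · (0.0294118 − 0.200000) = -0.0142157.
Partial sum through k=1: 85.4028.
Correction k=2: B_{4}/4! · (f^{(3)}(34) − f^{(3)}(5)) = −1/720 · (5.08854e-05 − 0.0160000) = 2.21515e-05.
Partial sum through k=2: 85.4028.
Correction k=3: B_{6}/6! · (f^{(5)}(34) − f^{(5)}(5)) = 1/30240 · (5.28222e-07 − 0.00768000) = -2.53951e-07.

S_3 ≈ 85.4028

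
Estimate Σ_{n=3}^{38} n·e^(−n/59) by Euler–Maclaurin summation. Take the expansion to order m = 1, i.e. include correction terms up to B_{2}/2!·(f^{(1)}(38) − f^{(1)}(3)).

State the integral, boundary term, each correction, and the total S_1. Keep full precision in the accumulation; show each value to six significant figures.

S_1 ≈ 482.549

Integral: ∫_3^38 x·e^(−x/59) dx = 471.206.
Boundary: ½(f(3) + f(38)) = ½(2.85127 + 19.9558) = 11.4035.
Running total after boundary: 482.609.
k=1: B_{2}/(2)! × [f^{(1)}(38) − f^{(1)}(3)] = 1/12 × (0.186918 − 0.902097) = -0.0595982.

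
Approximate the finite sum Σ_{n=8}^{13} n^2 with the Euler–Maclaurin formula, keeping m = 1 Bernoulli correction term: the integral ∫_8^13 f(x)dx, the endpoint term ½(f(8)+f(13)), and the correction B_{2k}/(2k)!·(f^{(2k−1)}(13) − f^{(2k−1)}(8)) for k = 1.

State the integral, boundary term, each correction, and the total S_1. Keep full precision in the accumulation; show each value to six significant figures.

S_1 ≈ 679.000

∫_8^13 x^2 dx evaluates to 561.667.
½[f(8) + f(13)] = ½[64.0000 + 169.000] = 116.500.
So far: 678.167.
Correction k=1: B_{2}/2! · (f^{(1)}(13) − f^{(1)}(8)) = 1/12 · (26.0000 − 16.0000) = 0.833333.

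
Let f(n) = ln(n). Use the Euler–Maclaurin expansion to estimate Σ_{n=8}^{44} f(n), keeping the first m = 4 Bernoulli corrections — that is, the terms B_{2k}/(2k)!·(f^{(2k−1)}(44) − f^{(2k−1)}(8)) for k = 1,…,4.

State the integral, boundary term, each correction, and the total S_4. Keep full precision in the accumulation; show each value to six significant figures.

∫_8^44 ln(x) dx evaluates to 113.869.
½[f(8) + f(44)] = ½[2.07944 + 3.78419] = 2.93182.
Integral + boundary = 116.801.
Order-1 term: 1/12 · (0.0227273 − 0.125000) = -0.00852273.
After k=1: 116.792.
Order-2 term: −1/720 · (2.34786e-05 − 0.00390625) = 5.39274e-06.
After k=2: 116.792.
Order-3 term: 1/30240 · (1.45528e-07 − 0.000732422) = -2.42155e-08.
After k=3: 116.792.
Order-4 term: −1/1209600 · (2.25509e-09 − 0.000343323) = 2.83830e-10.

S_4 ≈ 116.792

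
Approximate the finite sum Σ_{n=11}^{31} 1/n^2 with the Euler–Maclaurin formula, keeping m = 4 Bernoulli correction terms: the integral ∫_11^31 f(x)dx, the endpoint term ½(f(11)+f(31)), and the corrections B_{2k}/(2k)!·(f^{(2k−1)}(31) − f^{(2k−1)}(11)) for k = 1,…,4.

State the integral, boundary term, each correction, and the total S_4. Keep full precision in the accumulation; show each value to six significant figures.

S_4 ≈ 0.0634230

∫_11^31 1/x^2 dx evaluates to 0.0586510.
Endpoint term: (f(11) + f(31))/2 = (0.00826446 + 0.00104058)/2 = 0.00465252.
Integral + boundary = 0.0633035.
k=1: B_{2}/(2)! × [f^{(1)}(31) − f^{(1)}(11)] = 1/12 × (-6.71344e-05 − (-0.00150263)) = 0.000119625.
Partial sum through k=1: 0.0634232.
k=2: B_{4}/(4)! × [f^{(3)}(31) − f^{(3)}(11)] = −1/720 × (-8.38306e-07 − (-0.000149021)) = -2.05809e-07.
Partial sum through k=2: 0.0634230.
k=3: B_{6}/(6)! × [f^{(5)}(31) − f^{(5)}(11)] = 1/30240 × (-2.61698e-08 − (-3.69474e-05)) = 1.22094e-09.
Partial sum through k=3: 0.0634230.
k=4: B_{8}/(8)! × [f^{(7)}(31) − f^{(7)}(11)] = −1/1209600 × (-1.52498e-09 − (-1.70996e-05)) = -1.41353e-11.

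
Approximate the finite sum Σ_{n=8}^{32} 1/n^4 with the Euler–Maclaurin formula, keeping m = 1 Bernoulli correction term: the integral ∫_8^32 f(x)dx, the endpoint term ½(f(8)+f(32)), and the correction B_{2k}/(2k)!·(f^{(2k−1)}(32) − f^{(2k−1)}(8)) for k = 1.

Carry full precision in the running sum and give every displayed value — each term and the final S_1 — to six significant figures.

Integral: ∫_8^32 1/x^4 dx = 0.000640869.
Endpoint term: (f(8) + f(32))/2 = (0.000244141 + 9.53674e-07)/2 = 0.000122547.
So far: 0.000763416.
Correction k=1: B_{2}/2! · (f^{(1)}(32) − f^{(1)}(8)) = 1/12 · (-1.19209e-07 − (-0.000122070)) = 1.01626e-05.

S_1 ≈ 0.000773579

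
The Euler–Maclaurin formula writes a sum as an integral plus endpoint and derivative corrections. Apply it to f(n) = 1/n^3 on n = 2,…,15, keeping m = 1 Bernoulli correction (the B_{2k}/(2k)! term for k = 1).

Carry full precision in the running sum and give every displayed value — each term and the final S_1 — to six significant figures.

S_1 ≈ 0.201046

Integral: ∫_2^15 1/x^3 dx = 0.122778.
Boundary: ½(f(2) + f(15)) = ½(0.125000 + 0.000296296) = 0.0626481.
Running total after boundary: 0.185426.
k=1: B_{2}/(2)! × [f^{(1)}(15) − f^{(1)}(2)] = 1/12 × (-5.92593e-05 − (-0.187500)) = 0.0156201.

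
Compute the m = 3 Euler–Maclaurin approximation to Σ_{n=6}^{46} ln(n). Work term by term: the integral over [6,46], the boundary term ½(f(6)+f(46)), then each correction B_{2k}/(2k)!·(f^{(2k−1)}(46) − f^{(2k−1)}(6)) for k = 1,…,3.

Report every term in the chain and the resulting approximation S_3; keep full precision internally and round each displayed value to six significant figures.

S_3 ≈ 128.165

∫_6^46 ln(x) dx evaluates to 125.367.
½[f(6) + f(46)] = ½[1.79176 + 3.82864] = 2.81020.
So far: 128.177.
Order-1 term: 1/12 · (0.0217391 − 0.166667) = -0.0120773.
Running total after k=1: 128.165.
Order-2 term: −1/720 · (2.05474e-05 − 0.00925926) = 1.28315e-05.
Running total after k=2: 128.165.
Order-3 term: 1/30240 · (1.16526e-07 − 0.00308642) = -1.02060e-07.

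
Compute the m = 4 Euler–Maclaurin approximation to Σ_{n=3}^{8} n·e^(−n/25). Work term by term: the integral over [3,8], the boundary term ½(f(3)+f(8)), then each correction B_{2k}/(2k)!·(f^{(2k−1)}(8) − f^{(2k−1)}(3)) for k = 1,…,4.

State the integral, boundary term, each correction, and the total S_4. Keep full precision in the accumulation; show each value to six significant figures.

∫_3^8 x·e^(−x/25) dx evaluates to 21.7714.
½[f(3) + f(8)] = ½[2.66076 + 5.80919] = 4.23498.
Integral + boundary = 26.0063.
Order-1 term: 1/12 · (0.493781 − 0.780490) = -0.0238924.
Running total after k=1: 25.9824.
Order-2 term: −1/720 · (0.00311373 − 0.00408693) = 1.35167e-06.
Running total after k=2: 25.9824.
Order-3 term: 1/30240 · (8.69985e-06 − 1.10801e-05) = -7.87127e-11.
Running total after k=3: 25.9824.
Order-4 term: −1/1209600 · (1.98684e-08 − 2.49938e-08) = 4.23733e-15.

S_4 ≈ 25.9824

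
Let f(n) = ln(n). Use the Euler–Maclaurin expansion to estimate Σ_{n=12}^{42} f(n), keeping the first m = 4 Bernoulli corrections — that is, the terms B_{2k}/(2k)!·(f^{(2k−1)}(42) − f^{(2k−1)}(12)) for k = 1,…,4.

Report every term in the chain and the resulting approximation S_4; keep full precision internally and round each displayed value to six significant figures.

S_4 ≈ 100.270

∫_12^42 ln(x) dx evaluates to 97.1632.
Endpoint term: (f(12) + f(42))/2 = (2.48491 + 3.73767)/2 = 3.11129.
So far: 100.275.
k=1: B_{2}/(2)! × [f^{(1)}(42) − f^{(1)}(12)] = 1/12 × (0.0238095 − 0.0833333) = -0.00496032.
Running total after k=1: 100.270.
k=2: B_{4}/(4)! × [f^{(3)}(42) − f^{(3)}(12)] = −1/720 × (2.69949e-05 − 0.00115741) = 1.57002e-06.
Running total after k=2: 100.270.
k=3: B_{6}/(6)! × [f^{(5)}(42) − f^{(5)}(12)] = 1/30240 × (1.83639e-07 − 9.64506e-05) = -3.18343e-09.
Running total after k=3: 100.270.
k=4: B_{8}/(8)! × [f^{(7)}(42) − f^{(7)}(12)] = −1/1209600 × (3.12311e-09 − 2.00939e-05) = 1.66094e-11.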